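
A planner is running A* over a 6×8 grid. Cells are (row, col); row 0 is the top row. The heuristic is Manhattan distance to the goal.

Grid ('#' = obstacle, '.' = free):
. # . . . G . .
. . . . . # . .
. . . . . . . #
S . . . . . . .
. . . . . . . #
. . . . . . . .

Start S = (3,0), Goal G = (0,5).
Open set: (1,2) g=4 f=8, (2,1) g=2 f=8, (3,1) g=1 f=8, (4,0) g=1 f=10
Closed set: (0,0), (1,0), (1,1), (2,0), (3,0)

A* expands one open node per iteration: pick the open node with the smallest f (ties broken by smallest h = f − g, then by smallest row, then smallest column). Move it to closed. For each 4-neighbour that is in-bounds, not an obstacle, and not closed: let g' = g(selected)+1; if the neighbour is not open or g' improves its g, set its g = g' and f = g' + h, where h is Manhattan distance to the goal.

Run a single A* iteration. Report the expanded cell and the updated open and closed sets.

step 1: expand (1,2) (f=8, h=4) → closed; open now [(0,2) g=5 f=8, (1,3) g=5 f=8, (2,1) g=2 f=8, (2,2) g=5 f=10, (3,1) g=1 f=8, (4,0) g=1 f=10]

expanded=(1,2); open=[(0,2) g=5 f=8, (1,3) g=5 f=8, (2,1) g=2 f=8, (2,2) g=5 f=10, (3,1) g=1 f=8, (4,0) g=1 f=10]; closed=[(0,0), (1,0), (1,1), (1,2), (2,0), (3,0)]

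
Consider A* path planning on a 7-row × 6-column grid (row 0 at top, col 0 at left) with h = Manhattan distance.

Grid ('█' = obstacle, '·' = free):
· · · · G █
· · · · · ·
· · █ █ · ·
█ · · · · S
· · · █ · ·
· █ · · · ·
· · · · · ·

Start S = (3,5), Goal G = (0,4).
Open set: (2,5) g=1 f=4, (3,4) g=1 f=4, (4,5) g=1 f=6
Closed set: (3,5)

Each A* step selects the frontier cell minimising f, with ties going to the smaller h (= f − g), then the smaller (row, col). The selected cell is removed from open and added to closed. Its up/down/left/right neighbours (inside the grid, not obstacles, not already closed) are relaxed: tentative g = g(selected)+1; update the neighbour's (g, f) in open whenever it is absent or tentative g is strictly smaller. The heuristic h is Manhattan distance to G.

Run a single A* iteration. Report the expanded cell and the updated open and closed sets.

step 1: expand (2,5) (f=4, h=3) → closed; open now [(1,5) g=2 f=4, (2,4) g=2 f=4, (3,4) g=1 f=4, (4,5) g=1 f=6]

expanded=(2,5); open=[(1,5) g=2 f=4, (2,4) g=2 f=4, (3,4) g=1 f=4, (4,5) g=1 f=6]; closed=[(2,5), (3,5)]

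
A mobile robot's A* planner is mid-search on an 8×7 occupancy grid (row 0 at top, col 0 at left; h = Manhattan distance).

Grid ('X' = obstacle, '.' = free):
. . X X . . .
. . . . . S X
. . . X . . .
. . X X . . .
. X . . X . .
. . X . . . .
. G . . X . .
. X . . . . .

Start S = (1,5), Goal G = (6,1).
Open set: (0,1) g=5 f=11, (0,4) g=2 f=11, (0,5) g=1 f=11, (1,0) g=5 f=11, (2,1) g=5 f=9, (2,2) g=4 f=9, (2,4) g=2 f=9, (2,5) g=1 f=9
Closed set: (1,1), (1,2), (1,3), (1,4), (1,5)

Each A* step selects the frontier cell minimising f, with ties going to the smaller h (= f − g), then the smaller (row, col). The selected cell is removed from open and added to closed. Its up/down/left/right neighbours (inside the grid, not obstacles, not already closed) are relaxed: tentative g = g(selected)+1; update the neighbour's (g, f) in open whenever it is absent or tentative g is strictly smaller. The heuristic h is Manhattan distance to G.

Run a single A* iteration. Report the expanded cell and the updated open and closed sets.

step 1: expand (2,1) (f=9, h=4) → closed; open now [(0,1) g=5 f=11, (0,4) g=2 f=11, (0,5) g=1 f=11, (1,0) g=5 f=11, (2,0) g=6 f=11, (2,2) g=4 f=9, (2,4) g=2 f=9, (2,5) g=1 f=9, (3,1) g=6 f=9]

expanded=(2,1); open=[(0,1) g=5 f=11, (0,4) g=2 f=11, (0,5) g=1 f=11, (1,0) g=5 f=11, (2,0) g=6 f=11, (2,2) g=4 f=9, (2,4) g=2 f=9, (2,5) g=1 f=9, (3,1) g=6 f=9]; closed=[(1,1), (1,2), (1,3), (1,4), (1,5), (2,1)]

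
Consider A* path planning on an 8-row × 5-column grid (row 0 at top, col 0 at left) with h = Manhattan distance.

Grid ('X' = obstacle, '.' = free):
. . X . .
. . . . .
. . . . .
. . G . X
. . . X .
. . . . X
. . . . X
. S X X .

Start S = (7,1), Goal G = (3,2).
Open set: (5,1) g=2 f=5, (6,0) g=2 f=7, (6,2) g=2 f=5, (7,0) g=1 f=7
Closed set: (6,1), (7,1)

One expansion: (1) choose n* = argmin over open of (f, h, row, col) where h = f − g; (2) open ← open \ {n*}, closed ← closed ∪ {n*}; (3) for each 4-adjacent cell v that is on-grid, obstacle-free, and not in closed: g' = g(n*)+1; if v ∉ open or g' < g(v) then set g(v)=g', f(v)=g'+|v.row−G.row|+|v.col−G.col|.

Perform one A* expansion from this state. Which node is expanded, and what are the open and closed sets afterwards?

expanded=(5,1); open=[(4,1) g=3 f=5, (5,0) g=3 f=7, (5,2) g=3 f=5, (6,0) g=2 f=7, (6,2) g=2 f=5, (7,0) g=1 f=7]; closed=[(5,1), (6,1), (7,1)]

step 1: expand (5,1) (f=5, h=3) → closed; open now [(4,1) g=3 f=5, (5,0) g=3 f=7, (5,2) g=3 f=5, (6,0) g=2 f=7, (6,2) g=2 f=5, (7,0) g=1 f=7]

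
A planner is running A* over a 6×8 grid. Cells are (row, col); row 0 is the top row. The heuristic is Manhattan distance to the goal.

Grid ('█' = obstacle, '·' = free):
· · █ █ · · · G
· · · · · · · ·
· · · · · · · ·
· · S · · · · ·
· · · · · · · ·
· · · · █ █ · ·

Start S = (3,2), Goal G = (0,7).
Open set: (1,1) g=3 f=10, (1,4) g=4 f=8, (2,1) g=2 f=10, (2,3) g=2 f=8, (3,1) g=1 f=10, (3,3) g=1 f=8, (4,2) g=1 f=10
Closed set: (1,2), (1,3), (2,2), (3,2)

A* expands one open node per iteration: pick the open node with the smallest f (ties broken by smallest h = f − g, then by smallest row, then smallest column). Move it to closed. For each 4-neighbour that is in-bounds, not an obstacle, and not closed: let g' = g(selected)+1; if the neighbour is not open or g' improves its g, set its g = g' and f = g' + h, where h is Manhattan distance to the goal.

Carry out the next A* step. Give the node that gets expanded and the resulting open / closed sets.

step 1: expand (1,4) (f=8, h=4) → closed; open now [(0,4) g=5 f=8, (1,1) g=3 f=10, (1,5) g=5 f=8, (2,1) g=2 f=10, (2,3) g=2 f=8, (2,4) g=5 f=10, (3,1) g=1 f=10, (3,3) g=1 f=8, (4,2) g=1 f=10]

expanded=(1,4); open=[(0,4) g=5 f=8, (1,1) g=3 f=10, (1,5) g=5 f=8, (2,1) g=2 f=10, (2,3) g=2 f=8, (2,4) g=5 f=10, (3,1) g=1 f=10, (3,3) g=1 f=8, (4,2) g=1 f=10]; closed=[(1,2), (1,3), (1,4), (2,2), (3,2)]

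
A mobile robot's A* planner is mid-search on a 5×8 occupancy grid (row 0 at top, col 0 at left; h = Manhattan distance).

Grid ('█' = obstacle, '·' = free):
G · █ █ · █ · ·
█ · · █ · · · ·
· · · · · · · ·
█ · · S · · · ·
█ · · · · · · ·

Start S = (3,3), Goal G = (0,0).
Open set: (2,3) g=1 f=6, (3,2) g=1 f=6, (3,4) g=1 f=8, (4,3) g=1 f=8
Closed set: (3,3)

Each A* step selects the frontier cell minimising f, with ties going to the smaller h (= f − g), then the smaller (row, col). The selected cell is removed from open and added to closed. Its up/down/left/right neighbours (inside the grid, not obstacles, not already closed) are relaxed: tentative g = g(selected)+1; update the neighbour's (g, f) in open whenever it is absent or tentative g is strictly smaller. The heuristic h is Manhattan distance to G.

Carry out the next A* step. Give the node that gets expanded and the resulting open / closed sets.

expanded=(2,3); open=[(2,2) g=2 f=6, (2,4) g=2 f=8, (3,2) g=1 f=6, (3,4) g=1 f=8, (4,3) g=1 f=8]; closed=[(2,3), (3,3)]

step 1: expand (2,3) (f=6, h=5) → closed; open now [(2,2) g=2 f=6, (2,4) g=2 f=8, (3,2) g=1 f=6, (3,4) g=1 f=8, (4,3) g=1 f=8]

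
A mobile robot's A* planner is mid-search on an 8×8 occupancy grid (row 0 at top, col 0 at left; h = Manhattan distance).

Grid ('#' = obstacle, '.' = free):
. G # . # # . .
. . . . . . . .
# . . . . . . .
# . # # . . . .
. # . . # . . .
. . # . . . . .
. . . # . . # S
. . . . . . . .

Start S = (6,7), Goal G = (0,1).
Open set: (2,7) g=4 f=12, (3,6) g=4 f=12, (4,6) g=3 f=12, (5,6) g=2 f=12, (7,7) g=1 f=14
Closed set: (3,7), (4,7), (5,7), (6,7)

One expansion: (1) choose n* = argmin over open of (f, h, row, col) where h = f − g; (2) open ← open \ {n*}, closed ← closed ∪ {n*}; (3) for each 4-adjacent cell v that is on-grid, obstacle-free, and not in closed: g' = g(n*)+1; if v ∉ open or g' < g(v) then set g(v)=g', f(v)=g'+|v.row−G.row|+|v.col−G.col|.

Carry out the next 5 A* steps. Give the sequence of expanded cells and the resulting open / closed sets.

step 1: expand (2,7) (f=12, h=8) → closed; open now [(1,7) g=5 f=12, (2,6) g=5 f=12, (3,6) g=4 f=12, (4,6) g=3 f=12, (5,6) g=2 f=12, (7,7) g=1 f=14]
step 2: expand (1,7) (f=12, h=7) → closed; open now [(0,7) g=6 f=12, (1,6) g=6 f=12, (2,6) g=5 f=12, (3,6) g=4 f=12, (4,6) g=3 f=12, (5,6) g=2 f=12, (7,7) g=1 f=14]
step 3: expand (0,7) (f=12, h=6) → closed; open now [(0,6) g=7 f=12, (1,6) g=6 f=12, (2,6) g=5 f=12, (3,6) g=4 f=12, (4,6) g=3 f=12, (5,6) g=2 f=12, (7,7) g=1 f=14]
step 4: expand (0,6) (f=12, h=5) → closed; open now [(1,6) g=6 f=12, (2,6) g=5 f=12, (3,6) g=4 f=12, (4,6) g=3 f=12, (5,6) g=2 f=12, (7,7) g=1 f=14]
step 5: expand (1,6) (f=12, h=6) → closed; open now [(1,5) g=7 f=12, (2,6) g=5 f=12, (3,6) g=4 f=12, (4,6) g=3 f=12, (5,6) g=2 f=12, (7,7) g=1 f=14]

order=[(2,7) → (1,7) → (0,7) → (0,6) → (1,6)]; open=[(1,5) g=7 f=12, (2,6) g=5 f=12, (3,6) g=4 f=12, (4,6) g=3 f=12, (5,6) g=2 f=12, (7,7) g=1 f=14]; closed=[(0,6), (0,7), (1,6), (1,7), (2,7), (3,7), (4,7), (5,7), (6,7)]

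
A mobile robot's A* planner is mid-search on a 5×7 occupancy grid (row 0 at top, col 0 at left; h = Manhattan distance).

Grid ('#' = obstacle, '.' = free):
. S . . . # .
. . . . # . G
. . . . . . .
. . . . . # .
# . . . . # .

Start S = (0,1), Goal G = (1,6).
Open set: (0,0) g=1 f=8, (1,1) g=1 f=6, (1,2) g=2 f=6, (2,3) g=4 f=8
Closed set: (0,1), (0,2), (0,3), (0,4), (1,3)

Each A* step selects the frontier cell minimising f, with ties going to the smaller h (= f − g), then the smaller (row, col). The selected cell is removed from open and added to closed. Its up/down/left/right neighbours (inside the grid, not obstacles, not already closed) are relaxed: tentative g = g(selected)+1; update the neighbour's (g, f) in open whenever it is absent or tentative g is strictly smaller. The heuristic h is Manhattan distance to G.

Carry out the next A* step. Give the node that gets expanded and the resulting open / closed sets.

expanded=(1,2); open=[(0,0) g=1 f=8, (1,1) g=1 f=6, (2,2) g=3 f=8, (2,3) g=4 f=8]; closed=[(0,1), (0,2), (0,3), (0,4), (1,2), (1,3)]

step 1: expand (1,2) (f=6, h=4) → closed; open now [(0,0) g=1 f=8, (1,1) g=1 f=6, (2,2) g=3 f=8, (2,3) g=4 f=8]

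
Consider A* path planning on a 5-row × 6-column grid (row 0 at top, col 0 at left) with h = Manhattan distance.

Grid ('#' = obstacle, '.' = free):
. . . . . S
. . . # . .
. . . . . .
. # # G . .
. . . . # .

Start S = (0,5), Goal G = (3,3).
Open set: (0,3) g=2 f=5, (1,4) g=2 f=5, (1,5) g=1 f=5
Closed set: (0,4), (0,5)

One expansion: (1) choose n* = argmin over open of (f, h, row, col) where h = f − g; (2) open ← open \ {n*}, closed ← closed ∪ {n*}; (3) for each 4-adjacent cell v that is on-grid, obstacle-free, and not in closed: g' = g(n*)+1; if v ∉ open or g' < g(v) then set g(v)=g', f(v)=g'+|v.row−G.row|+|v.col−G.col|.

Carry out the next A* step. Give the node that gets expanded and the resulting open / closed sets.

expanded=(0,3); open=[(0,2) g=3 f=7, (1,4) g=2 f=5, (1,5) g=1 f=5]; closed=[(0,3), (0,4), (0,5)]

step 1: expand (0,3) (f=5, h=3) → closed; open now [(0,2) g=3 f=7, (1,4) g=2 f=5, (1,5) g=1 f=5]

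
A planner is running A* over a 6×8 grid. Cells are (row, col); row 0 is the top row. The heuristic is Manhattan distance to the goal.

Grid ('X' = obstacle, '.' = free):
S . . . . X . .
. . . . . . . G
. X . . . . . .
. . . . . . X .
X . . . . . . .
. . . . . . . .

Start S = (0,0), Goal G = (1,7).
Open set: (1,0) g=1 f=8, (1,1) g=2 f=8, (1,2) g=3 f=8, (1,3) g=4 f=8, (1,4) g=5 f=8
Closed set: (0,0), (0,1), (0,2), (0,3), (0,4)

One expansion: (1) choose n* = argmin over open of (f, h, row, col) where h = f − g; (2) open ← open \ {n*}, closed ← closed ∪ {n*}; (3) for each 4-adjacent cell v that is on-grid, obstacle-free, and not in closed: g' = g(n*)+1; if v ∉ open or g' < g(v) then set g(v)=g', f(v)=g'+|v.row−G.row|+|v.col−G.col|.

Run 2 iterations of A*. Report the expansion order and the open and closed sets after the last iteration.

order=[(1,4) → (1,5)]; open=[(1,0) g=1 f=8, (1,1) g=2 f=8, (1,2) g=3 f=8, (1,3) g=4 f=8, (1,6) g=7 f=8, (2,4) g=6 f=10, (2,5) g=7 f=10]; closed=[(0,0), (0,1), (0,2), (0,3), (0,4), (1,4), (1,5)]

step 1: expand (1,4) (f=8, h=3) → closed; open now [(1,0) g=1 f=8, (1,1) g=2 f=8, (1,2) g=3 f=8, (1,3) g=4 f=8, (1,5) g=6 f=8, (2,4) g=6 f=10]
step 2: expand (1,5) (f=8, h=2) → closed; open now [(1,0) g=1 f=8, (1,1) g=2 f=8, (1,2) g=3 f=8, (1,3) g=4 f=8, (1,6) g=7 f=8, (2,4) g=6 f=10, (2,5) g=7 f=10]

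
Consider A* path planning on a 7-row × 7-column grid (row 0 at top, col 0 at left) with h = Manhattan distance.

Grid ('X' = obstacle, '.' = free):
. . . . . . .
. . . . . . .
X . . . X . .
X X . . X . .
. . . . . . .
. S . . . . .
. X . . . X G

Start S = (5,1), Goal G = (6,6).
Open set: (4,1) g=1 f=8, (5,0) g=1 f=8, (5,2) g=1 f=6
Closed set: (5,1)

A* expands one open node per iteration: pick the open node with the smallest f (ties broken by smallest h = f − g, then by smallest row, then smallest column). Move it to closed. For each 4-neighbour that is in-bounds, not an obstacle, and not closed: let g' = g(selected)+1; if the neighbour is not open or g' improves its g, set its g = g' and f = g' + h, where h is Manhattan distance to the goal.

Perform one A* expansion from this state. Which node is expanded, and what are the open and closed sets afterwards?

step 1: expand (5,2) (f=6, h=5) → closed; open now [(4,1) g=1 f=8, (4,2) g=2 f=8, (5,0) g=1 f=8, (5,3) g=2 f=6, (6,2) g=2 f=6]

expanded=(5,2); open=[(4,1) g=1 f=8, (4,2) g=2 f=8, (5,0) g=1 f=8, (5,3) g=2 f=6, (6,2) g=2 f=6]; closed=[(5,1), (5,2)]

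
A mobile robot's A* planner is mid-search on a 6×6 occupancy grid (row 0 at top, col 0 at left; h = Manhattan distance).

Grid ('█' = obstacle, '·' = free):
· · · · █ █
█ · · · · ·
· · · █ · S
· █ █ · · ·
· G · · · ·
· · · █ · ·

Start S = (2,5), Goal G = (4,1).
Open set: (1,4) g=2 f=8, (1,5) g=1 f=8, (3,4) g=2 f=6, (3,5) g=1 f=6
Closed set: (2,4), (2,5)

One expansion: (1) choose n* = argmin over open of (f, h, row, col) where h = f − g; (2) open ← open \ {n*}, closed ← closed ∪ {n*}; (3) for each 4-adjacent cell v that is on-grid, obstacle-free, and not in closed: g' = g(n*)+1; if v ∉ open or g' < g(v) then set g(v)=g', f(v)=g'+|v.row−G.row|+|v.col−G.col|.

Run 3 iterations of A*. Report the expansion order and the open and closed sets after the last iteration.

order=[(3,4) → (3,3) → (4,3)]; open=[(1,4) g=2 f=8, (1,5) g=1 f=8, (3,5) g=1 f=6, (4,2) g=5 f=6, (4,4) g=3 f=6]; closed=[(2,4), (2,5), (3,3), (3,4), (4,3)]

step 1: expand (3,4) (f=6, h=4) → closed; open now [(1,4) g=2 f=8, (1,5) g=1 f=8, (3,3) g=3 f=6, (3,5) g=1 f=6, (4,4) g=3 f=6]
step 2: expand (3,3) (f=6, h=3) → closed; open now [(1,4) g=2 f=8, (1,5) g=1 f=8, (3,5) g=1 f=6, (4,3) g=4 f=6, (4,4) g=3 f=6]
step 3: expand (4,3) (f=6, h=2) → closed; open now [(1,4) g=2 f=8, (1,5) g=1 f=8, (3,5) g=1 f=6, (4,2) g=5 f=6, (4,4) g=3 f=6]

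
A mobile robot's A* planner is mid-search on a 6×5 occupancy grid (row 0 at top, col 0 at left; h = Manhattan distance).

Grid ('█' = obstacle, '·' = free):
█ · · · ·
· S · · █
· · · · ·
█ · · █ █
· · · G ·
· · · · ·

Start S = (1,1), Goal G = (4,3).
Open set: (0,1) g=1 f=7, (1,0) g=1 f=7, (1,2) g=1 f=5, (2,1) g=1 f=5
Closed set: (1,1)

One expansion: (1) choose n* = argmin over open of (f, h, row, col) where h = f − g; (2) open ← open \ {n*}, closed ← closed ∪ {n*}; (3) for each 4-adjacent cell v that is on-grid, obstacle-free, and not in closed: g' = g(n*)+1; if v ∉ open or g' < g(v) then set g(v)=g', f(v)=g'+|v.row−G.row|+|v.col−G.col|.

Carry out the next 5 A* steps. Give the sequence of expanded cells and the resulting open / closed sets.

step 1: expand (1,2) (f=5, h=4) → closed; open now [(0,1) g=1 f=7, (0,2) g=2 f=7, (1,0) g=1 f=7, (1,3) g=2 f=5, (2,1) g=1 f=5, (2,2) g=2 f=5]
step 2: expand (1,3) (f=5, h=3) → closed; open now [(0,1) g=1 f=7, (0,2) g=2 f=7, (0,3) g=3 f=7, (1,0) g=1 f=7, (2,1) g=1 f=5, (2,2) g=2 f=5, (2,3) g=3 f=5]
step 3: expand (2,3) (f=5, h=2) → closed; open now [(0,1) g=1 f=7, (0,2) g=2 f=7, (0,3) g=3 f=7, (1,0) g=1 f=7, (2,1) g=1 f=5, (2,2) g=2 f=5, (2,4) g=4 f=7]
step 4: expand (2,2) (f=5, h=3) → closed; open now [(0,1) g=1 f=7, (0,2) g=2 f=7, (0,3) g=3 f=7, (1,0) g=1 f=7, (2,1) g=1 f=5, (2,4) g=4 f=7, (3,2) g=3 f=5]
step 5: expand (3,2) (f=5, h=2) → closed; open now [(0,1) g=1 f=7, (0,2) g=2 f=7, (0,3) g=3 f=7, (1,0) g=1 f=7, (2,1) g=1 f=5, (2,4) g=4 f=7, (3,1) g=4 f=7, (4,2) g=4 f=5]

order=[(1,2) → (1,3) → (2,3) → (2,2) → (3,2)]; open=[(0,1) g=1 f=7, (0,2) g=2 f=7, (0,3) g=3 f=7, (1,0) g=1 f=7, (2,1) g=1 f=5, (2,4) g=4 f=7, (3,1) g=4 f=7, (4,2) g=4 f=5]; closed=[(1,1), (1,2), (1,3), (2,2), (2,3), (3,2)]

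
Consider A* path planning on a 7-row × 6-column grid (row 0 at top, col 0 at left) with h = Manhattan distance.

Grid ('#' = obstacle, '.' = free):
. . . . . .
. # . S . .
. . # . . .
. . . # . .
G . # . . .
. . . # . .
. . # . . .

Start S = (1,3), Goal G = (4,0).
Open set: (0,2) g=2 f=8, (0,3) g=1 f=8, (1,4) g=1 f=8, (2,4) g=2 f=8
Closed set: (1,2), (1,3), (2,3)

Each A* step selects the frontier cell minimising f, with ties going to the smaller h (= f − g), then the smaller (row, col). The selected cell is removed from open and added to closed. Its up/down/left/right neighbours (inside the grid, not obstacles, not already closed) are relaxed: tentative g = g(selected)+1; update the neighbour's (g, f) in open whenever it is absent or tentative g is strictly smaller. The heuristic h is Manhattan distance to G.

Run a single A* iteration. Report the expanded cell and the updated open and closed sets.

step 1: expand (0,2) (f=8, h=6) → closed; open now [(0,1) g=3 f=8, (0,3) g=1 f=8, (1,4) g=1 f=8, (2,4) g=2 f=8]

expanded=(0,2); open=[(0,1) g=3 f=8, (0,3) g=1 f=8, (1,4) g=1 f=8, (2,4) g=2 f=8]; closed=[(0,2), (1,2), (1,3), (2,3)]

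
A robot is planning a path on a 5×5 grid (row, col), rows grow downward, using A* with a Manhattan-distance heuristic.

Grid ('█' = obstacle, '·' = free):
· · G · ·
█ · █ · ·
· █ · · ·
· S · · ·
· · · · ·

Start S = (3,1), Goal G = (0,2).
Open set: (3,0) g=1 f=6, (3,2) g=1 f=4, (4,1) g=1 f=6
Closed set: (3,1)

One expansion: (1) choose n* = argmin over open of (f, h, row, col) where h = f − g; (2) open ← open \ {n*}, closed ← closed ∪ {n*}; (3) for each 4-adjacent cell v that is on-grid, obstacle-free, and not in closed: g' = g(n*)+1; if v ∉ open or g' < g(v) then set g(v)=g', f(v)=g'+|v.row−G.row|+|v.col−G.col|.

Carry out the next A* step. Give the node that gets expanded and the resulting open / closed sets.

step 1: expand (3,2) (f=4, h=3) → closed; open now [(2,2) g=2 f=4, (3,0) g=1 f=6, (3,3) g=2 f=6, (4,1) g=1 f=6, (4,2) g=2 f=6]

expanded=(3,2); open=[(2,2) g=2 f=4, (3,0) g=1 f=6, (3,3) g=2 f=6, (4,1) g=1 f=6, (4,2) g=2 f=6]; closed=[(3,1), (3,2)]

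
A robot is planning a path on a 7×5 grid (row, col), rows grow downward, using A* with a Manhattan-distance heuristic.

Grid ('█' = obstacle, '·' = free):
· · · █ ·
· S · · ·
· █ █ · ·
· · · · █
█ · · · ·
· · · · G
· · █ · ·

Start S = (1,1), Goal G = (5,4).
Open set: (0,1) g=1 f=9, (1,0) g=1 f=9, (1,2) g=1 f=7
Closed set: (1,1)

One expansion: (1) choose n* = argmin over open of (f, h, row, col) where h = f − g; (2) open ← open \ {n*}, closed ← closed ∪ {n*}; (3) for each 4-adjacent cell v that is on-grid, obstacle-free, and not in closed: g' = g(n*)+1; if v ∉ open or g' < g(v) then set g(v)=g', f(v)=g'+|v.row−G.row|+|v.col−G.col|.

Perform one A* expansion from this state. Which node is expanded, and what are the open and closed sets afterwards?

expanded=(1,2); open=[(0,1) g=1 f=9, (0,2) g=2 f=9, (1,0) g=1 f=9, (1,3) g=2 f=7]; closed=[(1,1), (1,2)]

step 1: expand (1,2) (f=7, h=6) → closed; open now [(0,1) g=1 f=9, (0,2) g=2 f=9, (1,0) g=1 f=9, (1,3) g=2 f=7]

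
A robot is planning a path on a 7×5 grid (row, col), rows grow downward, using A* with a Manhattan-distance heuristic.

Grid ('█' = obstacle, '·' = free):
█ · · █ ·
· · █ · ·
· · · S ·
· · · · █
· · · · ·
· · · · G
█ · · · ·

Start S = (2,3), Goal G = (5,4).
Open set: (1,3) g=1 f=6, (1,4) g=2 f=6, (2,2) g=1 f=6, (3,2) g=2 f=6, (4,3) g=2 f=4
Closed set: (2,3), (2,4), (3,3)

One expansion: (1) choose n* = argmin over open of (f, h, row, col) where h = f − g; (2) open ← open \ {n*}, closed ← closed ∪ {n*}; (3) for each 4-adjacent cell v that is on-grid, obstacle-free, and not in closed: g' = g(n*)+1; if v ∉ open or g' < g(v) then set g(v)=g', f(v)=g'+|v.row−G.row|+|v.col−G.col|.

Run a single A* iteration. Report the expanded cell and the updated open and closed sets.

expanded=(4,3); open=[(1,3) g=1 f=6, (1,4) g=2 f=6, (2,2) g=1 f=6, (3,2) g=2 f=6, (4,2) g=3 f=6, (4,4) g=3 f=4, (5,3) g=3 f=4]; closed=[(2,3), (2,4), (3,3), (4,3)]

step 1: expand (4,3) (f=4, h=2) → closed; open now [(1,3) g=1 f=6, (1,4) g=2 f=6, (2,2) g=1 f=6, (3,2) g=2 f=6, (4,2) g=3 f=6, (4,4) g=3 f=4, (5,3) g=3 f=4]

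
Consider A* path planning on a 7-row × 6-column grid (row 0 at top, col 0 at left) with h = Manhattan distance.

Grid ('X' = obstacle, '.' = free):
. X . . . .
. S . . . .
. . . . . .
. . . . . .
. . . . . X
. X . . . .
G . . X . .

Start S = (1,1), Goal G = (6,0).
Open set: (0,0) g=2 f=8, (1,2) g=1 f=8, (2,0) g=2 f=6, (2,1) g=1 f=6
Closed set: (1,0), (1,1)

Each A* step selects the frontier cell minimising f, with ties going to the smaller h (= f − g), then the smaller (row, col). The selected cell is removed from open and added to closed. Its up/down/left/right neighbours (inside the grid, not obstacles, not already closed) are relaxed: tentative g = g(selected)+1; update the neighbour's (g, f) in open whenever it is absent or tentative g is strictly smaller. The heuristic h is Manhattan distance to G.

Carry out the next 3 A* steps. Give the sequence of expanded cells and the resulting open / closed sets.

order=[(2,0) → (3,0) → (4,0)]; open=[(0,0) g=2 f=8, (1,2) g=1 f=8, (2,1) g=1 f=6, (3,1) g=4 f=8, (4,1) g=5 f=8, (5,0) g=5 f=6]; closed=[(1,0), (1,1), (2,0), (3,0), (4,0)]

step 1: expand (2,0) (f=6, h=4) → closed; open now [(0,0) g=2 f=8, (1,2) g=1 f=8, (2,1) g=1 f=6, (3,0) g=3 f=6]
step 2: expand (3,0) (f=6, h=3) → closed; open now [(0,0) g=2 f=8, (1,2) g=1 f=8, (2,1) g=1 f=6, (3,1) g=4 f=8, (4,0) g=4 f=6]
step 3: expand (4,0) (f=6, h=2) → closed; open now [(0,0) g=2 f=8, (1,2) g=1 f=8, (2,1) g=1 f=6, (3,1) g=4 f=8, (4,1) g=5 f=8, (5,0) g=5 f=6]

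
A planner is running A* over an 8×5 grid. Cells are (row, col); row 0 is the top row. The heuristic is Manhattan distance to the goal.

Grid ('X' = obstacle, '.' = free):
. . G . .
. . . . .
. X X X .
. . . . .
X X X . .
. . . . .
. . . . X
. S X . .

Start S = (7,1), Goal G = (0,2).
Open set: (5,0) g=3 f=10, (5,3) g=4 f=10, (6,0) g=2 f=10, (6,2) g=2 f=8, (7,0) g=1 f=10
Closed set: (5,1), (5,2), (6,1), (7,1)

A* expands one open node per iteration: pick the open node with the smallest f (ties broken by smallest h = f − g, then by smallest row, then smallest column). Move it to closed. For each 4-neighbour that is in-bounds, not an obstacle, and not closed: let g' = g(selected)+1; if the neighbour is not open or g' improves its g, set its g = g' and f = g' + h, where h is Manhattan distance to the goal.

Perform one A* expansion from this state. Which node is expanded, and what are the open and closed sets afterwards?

step 1: expand (6,2) (f=8, h=6) → closed; open now [(5,0) g=3 f=10, (5,3) g=4 f=10, (6,0) g=2 f=10, (6,3) g=3 f=10, (7,0) g=1 f=10]

expanded=(6,2); open=[(5,0) g=3 f=10, (5,3) g=4 f=10, (6,0) g=2 f=10, (6,3) g=3 f=10, (7,0) g=1 f=10]; closed=[(5,1), (5,2), (6,1), (6,2), (7,1)]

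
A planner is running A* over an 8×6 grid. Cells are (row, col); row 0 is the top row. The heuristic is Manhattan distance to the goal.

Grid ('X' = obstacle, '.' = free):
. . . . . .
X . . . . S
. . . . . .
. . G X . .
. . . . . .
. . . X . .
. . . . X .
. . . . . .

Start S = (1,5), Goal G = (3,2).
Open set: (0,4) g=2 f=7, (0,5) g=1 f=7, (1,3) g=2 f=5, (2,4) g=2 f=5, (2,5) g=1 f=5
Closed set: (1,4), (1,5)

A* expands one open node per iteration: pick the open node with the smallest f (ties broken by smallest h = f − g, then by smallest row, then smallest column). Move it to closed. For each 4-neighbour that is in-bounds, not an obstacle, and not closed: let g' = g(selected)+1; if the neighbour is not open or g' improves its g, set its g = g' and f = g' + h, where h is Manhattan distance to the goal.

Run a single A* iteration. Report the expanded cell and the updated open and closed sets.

step 1: expand (1,3) (f=5, h=3) → closed; open now [(0,3) g=3 f=7, (0,4) g=2 f=7, (0,5) g=1 f=7, (1,2) g=3 f=5, (2,3) g=3 f=5, (2,4) g=2 f=5, (2,5) g=1 f=5]

expanded=(1,3); open=[(0,3) g=3 f=7, (0,4) g=2 f=7, (0,5) g=1 f=7, (1,2) g=3 f=5, (2,3) g=3 f=5, (2,4) g=2 f=5, (2,5) g=1 f=5]; closed=[(1,3), (1,4), (1,5)]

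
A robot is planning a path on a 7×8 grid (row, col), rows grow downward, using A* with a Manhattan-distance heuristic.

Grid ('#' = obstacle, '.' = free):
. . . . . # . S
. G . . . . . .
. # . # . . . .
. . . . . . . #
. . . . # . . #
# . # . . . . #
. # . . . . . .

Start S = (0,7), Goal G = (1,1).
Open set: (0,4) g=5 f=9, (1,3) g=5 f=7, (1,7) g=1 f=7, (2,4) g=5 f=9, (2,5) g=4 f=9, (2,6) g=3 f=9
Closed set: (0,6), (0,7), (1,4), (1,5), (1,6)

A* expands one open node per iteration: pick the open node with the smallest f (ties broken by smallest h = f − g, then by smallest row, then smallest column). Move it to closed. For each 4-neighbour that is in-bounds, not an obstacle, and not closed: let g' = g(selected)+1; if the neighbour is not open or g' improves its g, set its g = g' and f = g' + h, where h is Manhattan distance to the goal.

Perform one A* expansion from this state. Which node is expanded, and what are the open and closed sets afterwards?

expanded=(1,3); open=[(0,3) g=6 f=9, (0,4) g=5 f=9, (1,2) g=6 f=7, (1,7) g=1 f=7, (2,4) g=5 f=9, (2,5) g=4 f=9, (2,6) g=3 f=9]; closed=[(0,6), (0,7), (1,3), (1,4), (1,5), (1,6)]

step 1: expand (1,3) (f=7, h=2) → closed; open now [(0,3) g=6 f=9, (0,4) g=5 f=9, (1,2) g=6 f=7, (1,7) g=1 f=7, (2,4) g=5 f=9, (2,5) g=4 f=9, (2,6) g=3 f=9]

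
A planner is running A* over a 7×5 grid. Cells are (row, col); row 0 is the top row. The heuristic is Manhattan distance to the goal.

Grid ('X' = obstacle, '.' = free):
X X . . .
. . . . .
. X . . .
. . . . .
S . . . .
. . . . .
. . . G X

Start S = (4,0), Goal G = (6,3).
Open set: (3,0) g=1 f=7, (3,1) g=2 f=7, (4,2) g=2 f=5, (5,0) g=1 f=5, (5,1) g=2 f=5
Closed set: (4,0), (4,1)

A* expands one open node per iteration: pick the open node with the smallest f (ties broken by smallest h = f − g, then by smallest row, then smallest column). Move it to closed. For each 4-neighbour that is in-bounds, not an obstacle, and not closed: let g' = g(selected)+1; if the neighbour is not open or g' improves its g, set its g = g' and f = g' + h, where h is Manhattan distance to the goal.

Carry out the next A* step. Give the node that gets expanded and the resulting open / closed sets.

expanded=(4,2); open=[(3,0) g=1 f=7, (3,1) g=2 f=7, (3,2) g=3 f=7, (4,3) g=3 f=5, (5,0) g=1 f=5, (5,1) g=2 f=5, (5,2) g=3 f=5]; closed=[(4,0), (4,1), (4,2)]

step 1: expand (4,2) (f=5, h=3) → closed; open now [(3,0) g=1 f=7, (3,1) g=2 f=7, (3,2) g=3 f=7, (4,3) g=3 f=5, (5,0) g=1 f=5, (5,1) g=2 f=5, (5,2) g=3 f=5]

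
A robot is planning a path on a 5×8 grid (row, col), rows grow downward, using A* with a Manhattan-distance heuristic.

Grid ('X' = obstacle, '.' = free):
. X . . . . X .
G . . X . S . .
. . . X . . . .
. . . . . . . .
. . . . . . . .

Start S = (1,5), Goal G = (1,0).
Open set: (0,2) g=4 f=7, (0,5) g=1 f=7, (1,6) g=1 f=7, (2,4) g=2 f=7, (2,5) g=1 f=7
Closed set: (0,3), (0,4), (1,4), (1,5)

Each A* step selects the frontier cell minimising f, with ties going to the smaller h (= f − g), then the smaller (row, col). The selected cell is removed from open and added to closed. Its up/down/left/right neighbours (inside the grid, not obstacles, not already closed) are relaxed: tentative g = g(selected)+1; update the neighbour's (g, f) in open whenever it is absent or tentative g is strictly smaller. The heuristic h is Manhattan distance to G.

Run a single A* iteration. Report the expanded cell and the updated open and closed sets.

step 1: expand (0,2) (f=7, h=3) → closed; open now [(0,5) g=1 f=7, (1,2) g=5 f=7, (1,6) g=1 f=7, (2,4) g=2 f=7, (2,5) g=1 f=7]

expanded=(0,2); open=[(0,5) g=1 f=7, (1,2) g=5 f=7, (1,6) g=1 f=7, (2,4) g=2 f=7, (2,5) g=1 f=7]; closed=[(0,2), (0,3), (0,4), (1,4), (1,5)]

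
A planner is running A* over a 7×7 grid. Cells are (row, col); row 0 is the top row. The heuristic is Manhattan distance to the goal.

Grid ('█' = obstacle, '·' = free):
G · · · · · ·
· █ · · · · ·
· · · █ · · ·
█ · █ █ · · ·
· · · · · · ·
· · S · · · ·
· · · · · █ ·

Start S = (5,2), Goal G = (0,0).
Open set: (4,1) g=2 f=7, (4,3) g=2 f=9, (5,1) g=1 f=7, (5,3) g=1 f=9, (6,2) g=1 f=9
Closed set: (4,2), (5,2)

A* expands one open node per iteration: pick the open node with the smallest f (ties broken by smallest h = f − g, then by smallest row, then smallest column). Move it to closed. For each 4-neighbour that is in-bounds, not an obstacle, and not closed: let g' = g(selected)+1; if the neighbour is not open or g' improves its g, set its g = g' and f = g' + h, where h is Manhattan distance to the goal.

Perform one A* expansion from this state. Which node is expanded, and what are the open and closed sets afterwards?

step 1: expand (4,1) (f=7, h=5) → closed; open now [(3,1) g=3 f=7, (4,0) g=3 f=7, (4,3) g=2 f=9, (5,1) g=1 f=7, (5,3) g=1 f=9, (6,2) g=1 f=9]

expanded=(4,1); open=[(3,1) g=3 f=7, (4,0) g=3 f=7, (4,3) g=2 f=9, (5,1) g=1 f=7, (5,3) g=1 f=9, (6,2) g=1 f=9]; closed=[(4,1), (4,2), (5,2)]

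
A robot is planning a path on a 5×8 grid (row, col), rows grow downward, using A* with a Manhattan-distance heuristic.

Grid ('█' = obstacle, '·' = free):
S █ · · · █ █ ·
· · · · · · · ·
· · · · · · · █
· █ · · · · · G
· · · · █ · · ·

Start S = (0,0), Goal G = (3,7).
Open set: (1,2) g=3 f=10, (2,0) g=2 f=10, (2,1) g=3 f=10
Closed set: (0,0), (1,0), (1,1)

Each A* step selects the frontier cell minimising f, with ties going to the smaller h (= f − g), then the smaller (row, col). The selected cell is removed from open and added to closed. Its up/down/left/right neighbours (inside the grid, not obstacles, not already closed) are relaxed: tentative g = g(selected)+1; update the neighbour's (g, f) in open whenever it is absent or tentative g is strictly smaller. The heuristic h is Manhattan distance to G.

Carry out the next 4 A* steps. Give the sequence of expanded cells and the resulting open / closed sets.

order=[(1,2) → (1,3) → (1,4) → (1,5)]; open=[(0,2) g=4 f=12, (0,3) g=5 f=12, (0,4) g=6 f=12, (1,6) g=7 f=10, (2,0) g=2 f=10, (2,1) g=3 f=10, (2,2) g=4 f=10, (2,3) g=5 f=10, (2,4) g=6 f=10, (2,5) g=7 f=10]; closed=[(0,0), (1,0), (1,1), (1,2), (1,3), (1,4), (1,5)]

step 1: expand (1,2) (f=10, h=7) → closed; open now [(0,2) g=4 f=12, (1,3) g=4 f=10, (2,0) g=2 f=10, (2,1) g=3 f=10, (2,2) g=4 f=10]
step 2: expand (1,3) (f=10, h=6) → closed; open now [(0,2) g=4 f=12, (0,3) g=5 f=12, (1,4) g=5 f=10, (2,0) g=2 f=10, (2,1) g=3 f=10, (2,2) g=4 f=10, (2,3) g=5 f=10]
step 3: expand (1,4) (f=10, h=5) → closed; open now [(0,2) g=4 f=12, (0,3) g=5 f=12, (0,4) g=6 f=12, (1,5) g=6 f=10, (2,0) g=2 f=10, (2,1) g=3 f=10, (2,2) g=4 f=10, (2,3) g=5 f=10, (2,4) g=6 f=10]
step 4: expand (1,5) (f=10, h=4) → closed; open now [(0,2) g=4 f=12, (0,3) g=5 f=12, (0,4) g=6 f=12, (1,6) g=7 f=10, (2,0) g=2 f=10, (2,1) g=3 f=10, (2,2) g=4 f=10, (2,3) g=5 f=10, (2,4) g=6 f=10, (2,5) g=7 f=10]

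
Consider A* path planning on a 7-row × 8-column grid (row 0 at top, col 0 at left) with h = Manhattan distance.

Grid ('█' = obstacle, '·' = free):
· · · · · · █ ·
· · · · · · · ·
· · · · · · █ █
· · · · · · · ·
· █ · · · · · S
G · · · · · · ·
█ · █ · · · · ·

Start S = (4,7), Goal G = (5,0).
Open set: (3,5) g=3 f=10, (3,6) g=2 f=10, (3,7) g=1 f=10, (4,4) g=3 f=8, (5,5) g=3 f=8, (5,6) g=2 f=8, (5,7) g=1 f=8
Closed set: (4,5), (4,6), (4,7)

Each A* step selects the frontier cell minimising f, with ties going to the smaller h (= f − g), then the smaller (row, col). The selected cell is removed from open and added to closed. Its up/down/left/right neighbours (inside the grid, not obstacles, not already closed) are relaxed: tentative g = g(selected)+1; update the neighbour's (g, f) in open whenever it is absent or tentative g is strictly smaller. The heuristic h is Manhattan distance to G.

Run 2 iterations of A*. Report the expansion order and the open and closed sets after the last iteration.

step 1: expand (4,4) (f=8, h=5) → closed; open now [(3,4) g=4 f=10, (3,5) g=3 f=10, (3,6) g=2 f=10, (3,7) g=1 f=10, (4,3) g=4 f=8, (5,4) g=4 f=8, (5,5) g=3 f=8, (5,6) g=2 f=8, (5,7) g=1 f=8]
step 2: expand (4,3) (f=8, h=4) → closed; open now [(3,3) g=5 f=10, (3,4) g=4 f=10, (3,5) g=3 f=10, (3,6) g=2 f=10, (3,7) g=1 f=10, (4,2) g=5 f=8, (5,3) g=5 f=8, (5,4) g=4 f=8, (5,5) g=3 f=8, (5,6) g=2 f=8, (5,7) g=1 f=8]

order=[(4,4) → (4,3)]; open=[(3,3) g=5 f=10, (3,4) g=4 f=10, (3,5) g=3 f=10, (3,6) g=2 f=10, (3,7) g=1 f=10, (4,2) g=5 f=8, (5,3) g=5 f=8, (5,4) g=4 f=8, (5,5) g=3 f=8, (5,6) g=2 f=8, (5,7) g=1 f=8]; closed=[(4,3), (4,4), (4,5), (4,6), (4,7)]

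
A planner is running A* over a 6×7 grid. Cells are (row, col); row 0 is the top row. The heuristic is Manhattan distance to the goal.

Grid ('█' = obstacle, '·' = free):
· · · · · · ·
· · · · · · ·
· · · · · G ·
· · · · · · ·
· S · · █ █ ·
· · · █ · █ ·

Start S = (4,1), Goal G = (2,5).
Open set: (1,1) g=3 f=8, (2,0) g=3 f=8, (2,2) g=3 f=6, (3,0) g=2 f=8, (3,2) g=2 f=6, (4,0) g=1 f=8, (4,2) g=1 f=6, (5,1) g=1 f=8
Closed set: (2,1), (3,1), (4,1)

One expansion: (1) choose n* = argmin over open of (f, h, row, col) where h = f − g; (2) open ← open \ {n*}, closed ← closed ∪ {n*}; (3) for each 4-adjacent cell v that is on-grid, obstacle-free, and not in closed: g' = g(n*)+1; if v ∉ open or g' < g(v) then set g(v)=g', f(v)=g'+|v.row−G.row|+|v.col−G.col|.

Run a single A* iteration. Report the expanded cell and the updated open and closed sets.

step 1: expand (2,2) (f=6, h=3) → closed; open now [(1,1) g=3 f=8, (1,2) g=4 f=8, (2,0) g=3 f=8, (2,3) g=4 f=6, (3,0) g=2 f=8, (3,2) g=2 f=6, (4,0) g=1 f=8, (4,2) g=1 f=6, (5,1) g=1 f=8]

expanded=(2,2); open=[(1,1) g=3 f=8, (1,2) g=4 f=8, (2,0) g=3 f=8, (2,3) g=4 f=6, (3,0) g=2 f=8, (3,2) g=2 f=6, (4,0) g=1 f=8, (4,2) g=1 f=6, (5,1) g=1 f=8]; closed=[(2,1), (2,2), (3,1), (4,1)]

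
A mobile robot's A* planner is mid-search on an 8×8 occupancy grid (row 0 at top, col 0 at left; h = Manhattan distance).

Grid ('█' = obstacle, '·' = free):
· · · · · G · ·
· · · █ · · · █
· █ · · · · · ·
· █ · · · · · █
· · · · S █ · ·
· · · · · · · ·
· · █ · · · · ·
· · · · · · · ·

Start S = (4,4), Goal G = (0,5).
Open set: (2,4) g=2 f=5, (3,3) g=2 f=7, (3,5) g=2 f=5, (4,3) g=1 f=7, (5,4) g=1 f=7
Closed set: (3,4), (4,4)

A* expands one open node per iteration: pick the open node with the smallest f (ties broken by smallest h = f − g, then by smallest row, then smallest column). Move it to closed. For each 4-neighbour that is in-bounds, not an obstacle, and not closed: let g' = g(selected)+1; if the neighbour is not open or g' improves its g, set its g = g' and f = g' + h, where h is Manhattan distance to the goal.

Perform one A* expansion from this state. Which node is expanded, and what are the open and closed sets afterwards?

expanded=(2,4); open=[(1,4) g=3 f=5, (2,3) g=3 f=7, (2,5) g=3 f=5, (3,3) g=2 f=7, (3,5) g=2 f=5, (4,3) g=1 f=7, (5,4) g=1 f=7]; closed=[(2,4), (3,4), (4,4)]

step 1: expand (2,4) (f=5, h=3) → closed; open now [(1,4) g=3 f=5, (2,3) g=3 f=7, (2,5) g=3 f=5, (3,3) g=2 f=7, (3,5) g=2 f=5, (4,3) g=1 f=7, (5,4) g=1 f=7]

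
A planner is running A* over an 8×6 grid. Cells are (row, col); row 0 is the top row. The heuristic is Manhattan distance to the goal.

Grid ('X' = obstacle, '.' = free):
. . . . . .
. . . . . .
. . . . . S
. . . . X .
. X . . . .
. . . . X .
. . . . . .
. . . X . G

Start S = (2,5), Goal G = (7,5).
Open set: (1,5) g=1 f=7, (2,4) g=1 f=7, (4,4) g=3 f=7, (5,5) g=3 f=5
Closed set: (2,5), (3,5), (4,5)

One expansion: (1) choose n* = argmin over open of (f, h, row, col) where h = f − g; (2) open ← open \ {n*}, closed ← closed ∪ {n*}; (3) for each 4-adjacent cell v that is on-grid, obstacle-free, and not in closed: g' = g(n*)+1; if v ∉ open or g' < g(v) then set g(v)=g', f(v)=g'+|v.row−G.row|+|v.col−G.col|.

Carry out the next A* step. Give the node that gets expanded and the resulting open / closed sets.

expanded=(5,5); open=[(1,5) g=1 f=7, (2,4) g=1 f=7, (4,4) g=3 f=7, (6,5) g=4 f=5]; closed=[(2,5), (3,5), (4,5), (5,5)]

step 1: expand (5,5) (f=5, h=2) → closed; open now [(1,5) g=1 f=7, (2,4) g=1 f=7, (4,4) g=3 f=7, (6,5) g=4 f=5]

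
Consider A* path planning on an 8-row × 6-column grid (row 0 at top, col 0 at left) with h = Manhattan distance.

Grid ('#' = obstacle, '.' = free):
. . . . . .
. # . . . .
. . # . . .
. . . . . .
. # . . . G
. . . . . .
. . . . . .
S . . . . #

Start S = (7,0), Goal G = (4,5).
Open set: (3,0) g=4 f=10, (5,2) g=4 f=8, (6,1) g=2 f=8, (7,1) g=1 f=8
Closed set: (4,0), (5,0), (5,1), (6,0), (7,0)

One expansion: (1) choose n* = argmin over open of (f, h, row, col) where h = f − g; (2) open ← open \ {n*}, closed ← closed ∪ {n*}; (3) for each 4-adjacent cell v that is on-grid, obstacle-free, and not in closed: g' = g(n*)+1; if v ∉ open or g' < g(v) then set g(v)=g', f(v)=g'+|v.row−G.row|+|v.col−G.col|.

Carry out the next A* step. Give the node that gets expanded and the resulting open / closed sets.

expanded=(5,2); open=[(3,0) g=4 f=10, (4,2) g=5 f=8, (5,3) g=5 f=8, (6,1) g=2 f=8, (6,2) g=5 f=10, (7,1) g=1 f=8]; closed=[(4,0), (5,0), (5,1), (5,2), (6,0), (7,0)]

step 1: expand (5,2) (f=8, h=4) → closed; open now [(3,0) g=4 f=10, (4,2) g=5 f=8, (5,3) g=5 f=8, (6,1) g=2 f=8, (6,2) g=5 f=10, (7,1) g=1 f=8]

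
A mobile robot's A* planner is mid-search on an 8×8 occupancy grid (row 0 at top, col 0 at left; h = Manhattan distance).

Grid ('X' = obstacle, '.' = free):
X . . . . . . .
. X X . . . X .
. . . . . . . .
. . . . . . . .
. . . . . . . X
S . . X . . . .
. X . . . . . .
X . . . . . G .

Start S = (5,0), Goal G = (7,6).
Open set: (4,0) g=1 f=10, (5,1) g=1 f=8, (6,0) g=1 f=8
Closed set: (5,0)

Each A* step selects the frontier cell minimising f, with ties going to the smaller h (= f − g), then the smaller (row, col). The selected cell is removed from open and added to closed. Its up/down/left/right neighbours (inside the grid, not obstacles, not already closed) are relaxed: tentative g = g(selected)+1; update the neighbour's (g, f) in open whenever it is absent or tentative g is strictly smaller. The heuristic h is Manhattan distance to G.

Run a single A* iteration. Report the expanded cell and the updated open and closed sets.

step 1: expand (5,1) (f=8, h=7) → closed; open now [(4,0) g=1 f=10, (4,1) g=2 f=10, (5,2) g=2 f=8, (6,0) g=1 f=8]

expanded=(5,1); open=[(4,0) g=1 f=10, (4,1) g=2 f=10, (5,2) g=2 f=8, (6,0) g=1 f=8]; closed=[(5,0), (5,1)]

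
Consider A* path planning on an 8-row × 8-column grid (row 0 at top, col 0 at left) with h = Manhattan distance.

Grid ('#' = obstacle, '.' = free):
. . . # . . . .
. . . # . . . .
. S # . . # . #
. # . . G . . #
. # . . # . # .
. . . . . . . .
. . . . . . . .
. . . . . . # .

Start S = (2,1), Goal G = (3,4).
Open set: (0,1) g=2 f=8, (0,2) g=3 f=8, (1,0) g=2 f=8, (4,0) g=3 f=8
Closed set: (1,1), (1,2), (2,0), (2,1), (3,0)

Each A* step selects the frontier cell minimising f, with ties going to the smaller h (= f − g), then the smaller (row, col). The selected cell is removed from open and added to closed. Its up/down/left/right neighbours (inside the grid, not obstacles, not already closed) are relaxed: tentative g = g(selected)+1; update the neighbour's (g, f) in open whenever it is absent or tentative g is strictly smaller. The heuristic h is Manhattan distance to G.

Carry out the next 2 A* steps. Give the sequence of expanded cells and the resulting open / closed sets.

step 1: expand (0,2) (f=8, h=5) → closed; open now [(0,1) g=2 f=8, (1,0) g=2 f=8, (4,0) g=3 f=8]
step 2: expand (4,0) (f=8, h=5) → closed; open now [(0,1) g=2 f=8, (1,0) g=2 f=8, (5,0) g=4 f=10]

order=[(0,2) → (4,0)]; open=[(0,1) g=2 f=8, (1,0) g=2 f=8, (5,0) g=4 f=10]; closed=[(0,2), (1,1), (1,2), (2,0), (2,1), (3,0), (4,0)]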